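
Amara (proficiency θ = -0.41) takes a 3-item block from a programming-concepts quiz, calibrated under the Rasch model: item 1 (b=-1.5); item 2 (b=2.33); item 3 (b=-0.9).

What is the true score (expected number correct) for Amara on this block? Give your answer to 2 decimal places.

P(θ) = 1 / (1 + exp(−(θ − b)))
P_1 = 1/(1+e^{-1.0900}) = 0.7484
P_2 = 1/(1+e^{2.7400}) = 0.0607
P_3 = 1/(1+e^{-0.4900}) = 0.6201
E[score] = 0.7484 + 0.0607 + 0.6201 = 1.4291

1.43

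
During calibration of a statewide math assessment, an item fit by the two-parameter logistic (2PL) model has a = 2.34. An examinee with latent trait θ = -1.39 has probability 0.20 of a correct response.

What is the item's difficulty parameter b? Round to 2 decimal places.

-0.80

P(θ) = 1 / (1 + exp(−a(θ − b)))
logit(0.20) = ln(0.20/0.80) = -1.3863
b = θ − logit/(a) = -1.39 − (-1.3863)/2.3400 = -0.7976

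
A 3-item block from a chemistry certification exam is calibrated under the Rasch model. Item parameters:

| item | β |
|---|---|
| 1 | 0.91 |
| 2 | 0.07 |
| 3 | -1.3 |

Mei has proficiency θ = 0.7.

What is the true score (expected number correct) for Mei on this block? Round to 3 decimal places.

P(θ) = 1 / (1 + exp(−(θ − β)))
P_1 = 1/(1+e^{0.2100}) = 0.4477
P_2 = 1/(1+e^{-0.6300}) = 0.6525
P_3 = 1/(1+e^{-2.0000}) = 0.8808
E[score] = 0.4477 + 0.6525 + 0.8808 = 1.9810

1.981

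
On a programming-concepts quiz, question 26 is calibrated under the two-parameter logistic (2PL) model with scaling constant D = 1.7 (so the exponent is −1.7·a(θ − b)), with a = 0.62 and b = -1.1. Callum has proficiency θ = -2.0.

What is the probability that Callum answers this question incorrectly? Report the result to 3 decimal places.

P(θ) = 1 / (1 + exp(−D·a(θ − b)))
Exponent: 1.7 × 0.62 × (-2.0 − (-1.1)) = -0.9486
1/(1 + e^{0.9486}) = 0.2792
P = 0.2792
P(incorrect) = 1 − 0.2792 = 0.7208

0.721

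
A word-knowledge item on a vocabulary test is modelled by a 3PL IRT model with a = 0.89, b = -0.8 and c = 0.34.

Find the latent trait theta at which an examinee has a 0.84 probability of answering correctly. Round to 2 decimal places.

P(theta) = c + (1 − c) · 1 / (1 + exp(−a(theta − b)))
Remove guessing floor: (0.84 − 0.34)/(1 − 0.34) = 0.7576
logit = ln(0.7576/0.2424) = 1.1394
theta = b + logit/(a) = -0.8 + 1.1394/0.8900 = 0.4803

0.48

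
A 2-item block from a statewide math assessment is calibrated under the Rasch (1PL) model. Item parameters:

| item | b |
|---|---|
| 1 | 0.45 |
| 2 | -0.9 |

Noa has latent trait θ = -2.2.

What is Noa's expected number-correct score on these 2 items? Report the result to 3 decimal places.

P(θ) = 1 / (1 + exp(−(θ − b)))
P_1 = 1/(1+e^{2.6500}) = 0.0660
P_2 = 1/(1+e^{1.3000}) = 0.2142
E[score] = 0.0660 + 0.2142 = 0.2802

0.280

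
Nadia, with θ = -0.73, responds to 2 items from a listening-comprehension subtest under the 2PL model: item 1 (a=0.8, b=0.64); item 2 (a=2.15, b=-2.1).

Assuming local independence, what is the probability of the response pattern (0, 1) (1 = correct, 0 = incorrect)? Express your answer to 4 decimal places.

P(θ) = 1 / (1 + exp(−a(θ − b)))
P_1 = 1/(1+e^{1.0960}) = 0.2505
P_2 = 1/(1+e^{-2.9455}) = 0.9501
L = (1−P_1) × P_2 = 0.7495 × 0.9501 = 0.71207

0.7121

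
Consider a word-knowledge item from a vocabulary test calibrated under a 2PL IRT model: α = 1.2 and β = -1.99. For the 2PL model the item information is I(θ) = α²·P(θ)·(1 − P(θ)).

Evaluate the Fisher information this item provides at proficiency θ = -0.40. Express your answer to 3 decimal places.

0.162

P = 1/(1+e^{-1.9080}) = 0.8708
P(1−P) = 0.8708 × 0.1292 = 0.1125
I = α² × P(1−P) = 1.2² × 0.1125 = 0.16202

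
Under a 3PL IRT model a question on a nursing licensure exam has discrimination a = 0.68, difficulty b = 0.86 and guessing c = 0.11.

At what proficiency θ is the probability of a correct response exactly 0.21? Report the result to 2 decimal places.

-2.18

P(θ) = c + (1 − c) · 1 / (1 + exp(−a(θ − b)))
Remove guessing floor: (0.21 − 0.11)/(1 − 0.11) = 0.1124
logit = ln(0.1124/0.8876) = -2.0669
θ = b + logit/(a) = 0.86 + (-2.0669)/0.6800 = -2.1795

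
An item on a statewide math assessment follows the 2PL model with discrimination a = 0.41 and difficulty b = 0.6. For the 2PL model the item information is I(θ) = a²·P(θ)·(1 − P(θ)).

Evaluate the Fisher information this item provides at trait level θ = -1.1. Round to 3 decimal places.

P = 1/(1+e^{0.6970}) = 0.3325
P(1−P) = 0.3325 × 0.6675 = 0.2219
I = a² × P(1−P) = 0.41² × 0.2219 = 0.03731

0.037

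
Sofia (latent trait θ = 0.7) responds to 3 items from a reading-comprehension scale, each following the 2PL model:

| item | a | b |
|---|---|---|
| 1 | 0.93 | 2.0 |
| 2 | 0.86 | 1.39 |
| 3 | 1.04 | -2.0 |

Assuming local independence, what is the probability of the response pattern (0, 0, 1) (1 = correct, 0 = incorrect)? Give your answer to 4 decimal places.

P(θ) = 1 / (1 + exp(−a(θ − b)))
P_1 = 1/(1+e^{1.2090}) = 0.2299
P_2 = 1/(1+e^{0.5934}) = 0.3559
P_3 = 1/(1+e^{-2.8080}) = 0.9431
L = (1−P_1) × (1−P_2) × P_3 = 0.7701 × 0.6441 × 0.9431 = 0.46785

0.4678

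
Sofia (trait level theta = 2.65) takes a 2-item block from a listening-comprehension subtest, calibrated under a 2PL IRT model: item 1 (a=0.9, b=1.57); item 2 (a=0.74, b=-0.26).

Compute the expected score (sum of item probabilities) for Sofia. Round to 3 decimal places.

1.622

P(theta) = 1 / (1 + exp(−a(theta − b)))
P_1 = 1/(1+e^{-0.9720}) = 0.7255
P_2 = 1/(1+e^{-2.1534}) = 0.8960
E[score] = 0.7255 + 0.8960 = 1.6215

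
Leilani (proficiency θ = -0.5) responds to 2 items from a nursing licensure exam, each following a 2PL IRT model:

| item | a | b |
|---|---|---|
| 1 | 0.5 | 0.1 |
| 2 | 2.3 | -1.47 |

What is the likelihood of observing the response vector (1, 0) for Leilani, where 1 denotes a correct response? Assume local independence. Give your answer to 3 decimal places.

0.041

P(θ) = 1 / (1 + exp(−a(θ − b)))
P_1 = 1/(1+e^{0.3000}) = 0.4256
P_2 = 1/(1+e^{-2.2310}) = 0.9030
L = P_1 × (1−P_2) = 0.4256 × 0.0970 = 0.04128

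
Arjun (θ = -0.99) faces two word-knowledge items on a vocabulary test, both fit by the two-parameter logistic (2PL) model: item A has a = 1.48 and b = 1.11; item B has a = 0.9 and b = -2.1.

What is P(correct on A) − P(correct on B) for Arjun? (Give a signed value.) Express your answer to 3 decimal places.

P(θ) = 1 / (1 + exp(−a(θ − b)))
P_A = 0.0428
P_B = 0.7309
P_A − P_B = -0.6881

-0.688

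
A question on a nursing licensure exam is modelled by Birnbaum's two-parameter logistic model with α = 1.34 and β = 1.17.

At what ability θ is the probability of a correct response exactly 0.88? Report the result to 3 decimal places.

2.657

P(θ) = 1 / (1 + exp(−α(θ − β)))
logit = ln(0.8800/0.1200) = 1.9924
θ = β + logit/(α) = 1.17 + 1.9924/1.3400 = 2.6569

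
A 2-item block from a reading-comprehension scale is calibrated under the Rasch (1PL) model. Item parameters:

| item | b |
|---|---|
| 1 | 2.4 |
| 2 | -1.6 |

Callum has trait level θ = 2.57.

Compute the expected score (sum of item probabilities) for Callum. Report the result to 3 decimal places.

1.527

P(θ) = 1 / (1 + exp(−(θ − b)))
P_1 = 1/(1+e^{-0.1700}) = 0.5424
P_2 = 1/(1+e^{-4.1700}) = 0.9848
E[score] = 0.5424 + 0.9848 = 1.5272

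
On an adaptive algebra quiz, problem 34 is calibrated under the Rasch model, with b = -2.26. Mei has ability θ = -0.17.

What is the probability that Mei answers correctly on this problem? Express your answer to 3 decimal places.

0.890

P(θ) = 1 / (1 + exp(−(θ − b)))
Exponent: (-0.17 − (-2.26)) = 2.0900
1/(1 + e^{-2.0900}) = 0.8899
P = 0.8899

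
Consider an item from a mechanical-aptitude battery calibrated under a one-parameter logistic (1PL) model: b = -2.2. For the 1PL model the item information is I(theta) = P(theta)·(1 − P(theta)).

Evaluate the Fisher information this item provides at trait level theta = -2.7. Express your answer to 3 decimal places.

0.235

P = 1/(1+e^{0.5000}) = 0.3775
P(1−P) = 0.3775 × 0.6225 = 0.2350
I = P(1−P) = 0.23500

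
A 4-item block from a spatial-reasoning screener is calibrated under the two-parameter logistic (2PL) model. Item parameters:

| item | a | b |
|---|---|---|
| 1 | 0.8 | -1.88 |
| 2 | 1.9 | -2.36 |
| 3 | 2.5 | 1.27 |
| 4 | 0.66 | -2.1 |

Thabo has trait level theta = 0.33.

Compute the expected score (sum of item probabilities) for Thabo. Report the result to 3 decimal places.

P(theta) = 1 / (1 + exp(−a(theta − b)))
P_1 = 1/(1+e^{-1.7680}) = 0.8542
P_2 = 1/(1+e^{-5.1110}) = 0.9940
P_3 = 1/(1+e^{2.3500}) = 0.0871
P_4 = 1/(1+e^{-1.6038}) = 0.8325
E[score] = 0.8542 + 0.9940 + 0.0871 + 0.8325 = 2.7678

2.768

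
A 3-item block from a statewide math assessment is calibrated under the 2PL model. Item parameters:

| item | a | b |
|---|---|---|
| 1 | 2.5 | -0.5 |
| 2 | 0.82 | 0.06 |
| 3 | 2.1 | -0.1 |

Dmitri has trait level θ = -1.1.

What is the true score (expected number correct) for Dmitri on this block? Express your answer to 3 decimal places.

P(θ) = 1 / (1 + exp(−a(θ − b)))
P_1 = 1/(1+e^{1.5000}) = 0.1824
P_2 = 1/(1+e^{0.9512}) = 0.2786
P_3 = 1/(1+e^{2.1000}) = 0.1091
E[score] = 0.1824 + 0.2786 + 0.1091 = 0.5702

0.570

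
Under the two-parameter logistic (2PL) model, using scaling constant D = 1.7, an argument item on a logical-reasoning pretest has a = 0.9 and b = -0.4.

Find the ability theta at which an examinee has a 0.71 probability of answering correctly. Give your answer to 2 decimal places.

P(theta) = 1 / (1 + exp(−D·a(theta − b)))
logit = ln(0.7100/0.2900) = 0.8954
theta = b + logit/(1.7·a) = -0.4 + 0.8954/1.5300 = 0.1852

0.19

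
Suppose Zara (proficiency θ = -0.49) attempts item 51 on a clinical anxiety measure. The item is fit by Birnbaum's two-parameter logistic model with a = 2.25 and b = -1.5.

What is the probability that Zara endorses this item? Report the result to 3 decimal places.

0.907

P(θ) = 1 / (1 + exp(−a(θ − b)))
Exponent: 2.25 × (-0.49 − (-1.5)) = 2.2725
1/(1 + e^{-2.2725}) = 0.9066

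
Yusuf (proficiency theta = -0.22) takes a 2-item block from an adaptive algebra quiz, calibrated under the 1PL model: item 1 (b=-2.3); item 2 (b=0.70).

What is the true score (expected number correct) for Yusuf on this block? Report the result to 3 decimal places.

P(theta) = 1 / (1 + exp(−(theta − b)))
P_1 = 1/(1+e^{-2.0800}) = 0.8889
P_2 = 1/(1+e^{0.9200}) = 0.2850
E[score] = 0.8889 + 0.2850 = 1.1739

1.174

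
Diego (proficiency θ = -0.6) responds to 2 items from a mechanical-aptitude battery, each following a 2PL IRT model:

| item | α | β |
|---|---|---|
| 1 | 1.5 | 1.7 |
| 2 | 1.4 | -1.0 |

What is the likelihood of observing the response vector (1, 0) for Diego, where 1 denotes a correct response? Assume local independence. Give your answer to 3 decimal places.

0.011

P(θ) = 1 / (1 + exp(−α(θ − β)))
P_1 = 1/(1+e^{3.4500}) = 0.0308
P_2 = 1/(1+e^{-0.5600}) = 0.6365
L = P_1 × (1−P_2) = 0.0308 × 0.3635 = 0.01119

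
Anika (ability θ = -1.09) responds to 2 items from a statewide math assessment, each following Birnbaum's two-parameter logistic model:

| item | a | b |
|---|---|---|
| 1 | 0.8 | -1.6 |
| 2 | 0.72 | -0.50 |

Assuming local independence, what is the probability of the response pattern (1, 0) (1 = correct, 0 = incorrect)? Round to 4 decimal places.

P(θ) = 1 / (1 + exp(−a(θ − b)))
P_1 = 1/(1+e^{-0.4080}) = 0.6006
P_2 = 1/(1+e^{0.4248}) = 0.3954
L = P_1 × (1−P_2) = 0.6006 × 0.6046 = 0.36315

0.3631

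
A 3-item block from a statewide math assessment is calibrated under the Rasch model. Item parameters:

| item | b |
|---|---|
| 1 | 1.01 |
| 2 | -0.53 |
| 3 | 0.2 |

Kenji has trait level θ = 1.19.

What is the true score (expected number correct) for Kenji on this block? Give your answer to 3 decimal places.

2.122

P(θ) = 1 / (1 + exp(−(θ − b)))
P_1 = 1/(1+e^{-0.1800}) = 0.5449
P_2 = 1/(1+e^{-1.7200}) = 0.8481
P_3 = 1/(1+e^{-0.9900}) = 0.7291
E[score] = 0.5449 + 0.8481 + 0.7291 = 2.1221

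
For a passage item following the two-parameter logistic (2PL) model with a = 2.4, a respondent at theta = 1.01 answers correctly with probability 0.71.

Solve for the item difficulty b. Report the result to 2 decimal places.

0.64

P(theta) = 1 / (1 + exp(−a(theta − b)))
logit(0.71) = ln(0.71/0.29) = 0.8954
b = theta − logit/(a) = 1.01 − 0.8954/2.4000 = 0.6369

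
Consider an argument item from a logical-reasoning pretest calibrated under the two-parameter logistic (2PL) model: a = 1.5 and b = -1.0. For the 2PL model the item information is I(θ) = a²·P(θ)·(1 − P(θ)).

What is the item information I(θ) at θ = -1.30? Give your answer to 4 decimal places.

0.5350

P = 1/(1+e^{0.4500}) = 0.3894
P(1−P) = 0.3894 × 0.6106 = 0.2378
I = a² × P(1−P) = 1.5² × 0.2378 = 0.53496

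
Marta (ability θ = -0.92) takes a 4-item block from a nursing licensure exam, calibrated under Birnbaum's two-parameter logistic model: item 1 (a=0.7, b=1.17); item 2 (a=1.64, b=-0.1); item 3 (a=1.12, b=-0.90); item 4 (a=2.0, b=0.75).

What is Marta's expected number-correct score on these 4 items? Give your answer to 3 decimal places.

0.923

P(θ) = 1 / (1 + exp(−a(θ − b)))
P_1 = 1/(1+e^{1.4630}) = 0.1880
P_2 = 1/(1+e^{1.3448}) = 0.2067
P_3 = 1/(1+e^{0.0224}) = 0.4944
P_4 = 1/(1+e^{3.3400}) = 0.0342
E[score] = 0.1880 + 0.2067 + 0.4944 + 0.0342 = 0.9234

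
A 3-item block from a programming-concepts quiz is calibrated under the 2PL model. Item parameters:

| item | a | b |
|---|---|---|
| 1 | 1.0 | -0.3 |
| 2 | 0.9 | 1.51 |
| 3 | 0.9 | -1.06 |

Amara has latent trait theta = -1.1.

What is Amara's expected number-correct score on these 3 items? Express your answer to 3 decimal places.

0.888

P(theta) = 1 / (1 + exp(−a(theta − b)))
P_1 = 1/(1+e^{0.8000}) = 0.3100
P_2 = 1/(1+e^{2.3490}) = 0.0871
P_3 = 1/(1+e^{0.0360}) = 0.4910
E[score] = 0.3100 + 0.0871 + 0.4910 = 0.8882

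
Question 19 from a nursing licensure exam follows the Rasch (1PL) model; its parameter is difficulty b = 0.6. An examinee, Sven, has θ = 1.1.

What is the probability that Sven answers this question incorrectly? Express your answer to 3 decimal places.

0.378

P(θ) = 1 / (1 + exp(−(θ − b)))
Exponent: (1.1 − 0.6) = 0.5000
1/(1 + e^{-0.5000}) = 0.6225
P = 0.6225
P(incorrect) = 1 − 0.6225 = 0.3775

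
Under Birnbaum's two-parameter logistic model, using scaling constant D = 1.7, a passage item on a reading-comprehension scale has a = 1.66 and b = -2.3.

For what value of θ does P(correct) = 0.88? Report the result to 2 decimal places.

P(θ) = 1 / (1 + exp(−D·a(θ − b)))
logit = ln(0.8800/0.1200) = 1.9924
θ = b + logit/(1.7·a) = -2.3 + 1.9924/2.8220 = -1.5940

-1.59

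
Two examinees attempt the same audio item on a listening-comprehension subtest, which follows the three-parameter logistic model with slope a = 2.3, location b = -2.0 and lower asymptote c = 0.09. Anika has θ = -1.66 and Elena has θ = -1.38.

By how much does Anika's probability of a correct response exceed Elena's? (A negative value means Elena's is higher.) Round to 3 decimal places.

-0.109

P(θ) = c + (1 − c) · 1 / (1 + exp(−a(θ − b)))
P(Anika) = 0.7144  [exponent 0.7820]
P(Elena) = 0.8237  [exponent 1.4260]
Difference = 0.7144 − 0.8237 = -0.1094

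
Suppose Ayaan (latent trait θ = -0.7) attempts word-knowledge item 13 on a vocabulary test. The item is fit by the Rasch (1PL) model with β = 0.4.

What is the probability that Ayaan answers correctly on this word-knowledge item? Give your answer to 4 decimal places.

P(θ) = 1 / (1 + exp(−(θ − β)))
Exponent: (-0.7 − 0.4) = -1.1000
1/(1 + e^{1.1000}) = 0.2497
P = 0.2497

0.2497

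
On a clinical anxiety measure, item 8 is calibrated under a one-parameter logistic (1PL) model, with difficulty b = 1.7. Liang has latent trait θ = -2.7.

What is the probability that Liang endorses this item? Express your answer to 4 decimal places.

0.0121

P(θ) = 1 / (1 + exp(−(θ − b)))
Exponent: (-2.7 − 1.7) = -4.4000
1/(1 + e^{4.4000}) = 0.0121
P = 0.0121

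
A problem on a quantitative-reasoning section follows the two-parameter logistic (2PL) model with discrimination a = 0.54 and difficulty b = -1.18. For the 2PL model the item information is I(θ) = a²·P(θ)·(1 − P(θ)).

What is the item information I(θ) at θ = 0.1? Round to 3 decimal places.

0.065

P = 1/(1+e^{-0.6912}) = 0.6662
P(1−P) = 0.6662 × 0.3338 = 0.2224
I = a² × P(1−P) = 0.54² × 0.2224 = 0.06484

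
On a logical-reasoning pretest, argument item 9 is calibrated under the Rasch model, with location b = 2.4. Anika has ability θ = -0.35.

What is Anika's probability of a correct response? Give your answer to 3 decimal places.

P(θ) = 1 / (1 + exp(−(θ − b)))
Exponent: (-0.35 − 2.4) = -2.7500
1/(1 + e^{2.7500}) = 0.0601
P = 0.0601

0.060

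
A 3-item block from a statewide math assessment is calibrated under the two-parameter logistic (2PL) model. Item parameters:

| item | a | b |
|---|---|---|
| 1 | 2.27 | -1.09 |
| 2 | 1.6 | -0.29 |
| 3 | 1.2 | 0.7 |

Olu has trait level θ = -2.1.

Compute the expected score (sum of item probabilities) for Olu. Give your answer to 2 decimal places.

0.18

P(θ) = 1 / (1 + exp(−a(θ − b)))
P_1 = 1/(1+e^{2.2927}) = 0.0917
P_2 = 1/(1+e^{2.8960}) = 0.0524
P_3 = 1/(1+e^{3.3600}) = 0.0336
E[score] = 0.0917 + 0.0524 + 0.0336 = 0.1777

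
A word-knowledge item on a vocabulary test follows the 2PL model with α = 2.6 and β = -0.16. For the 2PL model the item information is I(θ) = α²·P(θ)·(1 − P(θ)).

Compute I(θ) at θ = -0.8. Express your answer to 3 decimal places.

0.905

P = 1/(1+e^{1.6640}) = 0.1592
P(1−P) = 0.1592 × 0.8408 = 0.1339
I = α² × P(1−P) = 2.6² × 0.1339 = 0.90498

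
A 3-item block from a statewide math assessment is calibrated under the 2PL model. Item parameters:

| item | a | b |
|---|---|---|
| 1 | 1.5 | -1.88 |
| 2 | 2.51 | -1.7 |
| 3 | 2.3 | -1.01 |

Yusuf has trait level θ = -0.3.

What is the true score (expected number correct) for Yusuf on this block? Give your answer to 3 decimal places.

2.722

P(θ) = 1 / (1 + exp(−a(θ − b)))
P_1 = 1/(1+e^{-2.3700}) = 0.9145
P_2 = 1/(1+e^{-3.5140}) = 0.9711
P_3 = 1/(1+e^{-1.6330}) = 0.8366
E[score] = 0.9145 + 0.9711 + 0.8366 = 2.7222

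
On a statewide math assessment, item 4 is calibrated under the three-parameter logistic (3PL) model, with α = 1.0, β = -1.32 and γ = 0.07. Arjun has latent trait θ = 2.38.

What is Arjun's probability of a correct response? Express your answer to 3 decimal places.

P(θ) = γ + (1 − γ) · 1 / (1 + exp(−α(θ − β)))
Exponent: 1.0 × (2.38 − (-1.32)) = 3.7000
1/(1 + e^{-3.7000}) = 0.9759
P = 0.07 + 0.93 × 0.9759 = 0.9776

0.978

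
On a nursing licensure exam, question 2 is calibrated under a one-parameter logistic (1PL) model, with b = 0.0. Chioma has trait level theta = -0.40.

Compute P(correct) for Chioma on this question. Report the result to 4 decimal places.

0.4013

P(theta) = 1 / (1 + exp(−(theta − b)))
Exponent: (-0.40 − 0.0) = -0.4000
1/(1 + e^{0.4000}) = 0.4013
P = 0.4013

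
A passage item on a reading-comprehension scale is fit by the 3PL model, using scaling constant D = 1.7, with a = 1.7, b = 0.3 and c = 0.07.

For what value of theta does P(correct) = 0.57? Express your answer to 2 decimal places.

P(theta) = c + (1 − c) · 1 / (1 + exp(−D·a(theta − b)))
Remove guessing floor: (0.57 − 0.07)/(1 − 0.07) = 0.5376
logit = ln(0.5376/0.4624) = 0.1508
theta = b + logit/(1.7·a) = 0.3 + 0.1508/2.8900 = 0.3522

0.35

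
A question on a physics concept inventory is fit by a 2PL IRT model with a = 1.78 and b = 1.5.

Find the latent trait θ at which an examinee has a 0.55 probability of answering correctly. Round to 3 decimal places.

1.613

P(θ) = 1 / (1 + exp(−a(θ − b)))
logit = ln(0.5500/0.4500) = 0.2007
θ = b + logit/(a) = 1.5 + 0.2007/1.7800 = 1.6127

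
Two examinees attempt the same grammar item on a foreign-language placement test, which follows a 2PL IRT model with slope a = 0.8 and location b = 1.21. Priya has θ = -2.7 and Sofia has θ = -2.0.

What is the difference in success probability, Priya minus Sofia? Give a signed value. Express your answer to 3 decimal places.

P(θ) = 1 / (1 + exp(−a(θ − b)))
P(Priya) = 0.0420  [exponent -3.1280]
P(Sofia) = 0.0712  [exponent -2.5680]
Difference = 0.0420 − 0.0712 = -0.0293

-0.029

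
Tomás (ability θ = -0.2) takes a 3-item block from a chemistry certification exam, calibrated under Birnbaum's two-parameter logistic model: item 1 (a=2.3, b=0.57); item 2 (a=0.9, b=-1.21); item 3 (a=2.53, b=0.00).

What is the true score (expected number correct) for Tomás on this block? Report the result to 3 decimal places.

1.234

P(θ) = 1 / (1 + exp(−a(θ − b)))
P_1 = 1/(1+e^{1.7710}) = 0.1454
P_2 = 1/(1+e^{-0.9090}) = 0.7128
P_3 = 1/(1+e^{0.5060}) = 0.3761
E[score] = 0.1454 + 0.7128 + 0.3761 = 1.2343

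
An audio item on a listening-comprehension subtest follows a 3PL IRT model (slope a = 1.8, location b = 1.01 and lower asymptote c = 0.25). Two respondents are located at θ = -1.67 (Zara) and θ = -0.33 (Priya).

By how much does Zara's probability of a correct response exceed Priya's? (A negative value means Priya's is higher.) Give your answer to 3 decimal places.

P(θ) = c + (1 − c) · 1 / (1 + exp(−a(θ − b)))
P(Zara) = 0.2560  [exponent -4.8240]
P(Priya) = 0.3117  [exponent -2.4120]
Difference = 0.2560 − 0.3117 = -0.0557

-0.056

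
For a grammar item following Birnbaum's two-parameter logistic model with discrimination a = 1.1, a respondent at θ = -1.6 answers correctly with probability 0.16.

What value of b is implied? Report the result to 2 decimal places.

-0.09

P(θ) = 1 / (1 + exp(−a(θ − b)))
logit(0.16) = ln(0.16/0.84) = -1.6582
b = θ − logit/(a) = -1.6 − (-1.6582)/1.1000 = -0.0925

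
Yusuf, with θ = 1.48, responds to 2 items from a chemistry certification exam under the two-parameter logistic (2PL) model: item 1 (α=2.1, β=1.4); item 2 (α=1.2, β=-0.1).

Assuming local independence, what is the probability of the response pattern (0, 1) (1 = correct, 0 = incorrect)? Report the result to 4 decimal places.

0.3983

P(θ) = 1 / (1 + exp(−α(θ − β)))
P_1 = 1/(1+e^{-0.1680}) = 0.5419
P_2 = 1/(1+e^{-1.8960}) = 0.8694
L = (1−P_1) × P_2 = 0.4581 × 0.8694 = 0.39829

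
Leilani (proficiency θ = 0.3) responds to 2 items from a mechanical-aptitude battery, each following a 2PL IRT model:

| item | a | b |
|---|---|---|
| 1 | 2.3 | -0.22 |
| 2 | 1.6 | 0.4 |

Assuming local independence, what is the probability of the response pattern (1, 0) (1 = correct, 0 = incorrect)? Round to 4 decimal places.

0.4146

P(θ) = 1 / (1 + exp(−a(θ − b)))
P_1 = 1/(1+e^{-1.1960}) = 0.7678
P_2 = 1/(1+e^{0.1600}) = 0.4601
L = P_1 × (1−P_2) = 0.7678 × 0.5399 = 0.41455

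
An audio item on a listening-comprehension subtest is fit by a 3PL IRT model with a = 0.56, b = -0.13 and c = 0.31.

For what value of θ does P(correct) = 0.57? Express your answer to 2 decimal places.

-1.03

P(θ) = c + (1 − c) · 1 / (1 + exp(−a(θ − b)))
Remove guessing floor: (0.57 − 0.31)/(1 − 0.31) = 0.3768
logit = ln(0.3768/0.6232) = -0.5031
θ = b + logit/(a) = -0.13 + (-0.5031)/0.5600 = -1.0284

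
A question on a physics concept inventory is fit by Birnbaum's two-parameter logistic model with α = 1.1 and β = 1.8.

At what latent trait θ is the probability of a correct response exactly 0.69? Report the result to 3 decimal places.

2.527

P(θ) = 1 / (1 + exp(−α(θ − β)))
logit = ln(0.6900/0.3100) = 0.8001
θ = β + logit/(α) = 1.8 + 0.8001/1.1000 = 2.5274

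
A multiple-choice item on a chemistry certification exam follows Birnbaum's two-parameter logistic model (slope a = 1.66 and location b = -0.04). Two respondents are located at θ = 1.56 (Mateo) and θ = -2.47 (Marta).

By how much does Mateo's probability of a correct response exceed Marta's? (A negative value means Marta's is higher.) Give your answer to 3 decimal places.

P(θ) = 1 / (1 + exp(−a(θ − b)))
P(Mateo) = 0.9344  [exponent 2.6560]
P(Marta) = 0.0174  [exponent -4.0338]
Difference = 0.9344 − 0.0174 = 0.9170

0.917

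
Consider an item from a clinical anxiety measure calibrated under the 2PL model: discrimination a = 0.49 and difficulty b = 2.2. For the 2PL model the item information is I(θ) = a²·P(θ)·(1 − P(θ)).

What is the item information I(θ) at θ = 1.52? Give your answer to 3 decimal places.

P = 1/(1+e^{0.3332}) = 0.4175
P(1−P) = 0.4175 × 0.5825 = 0.2432
I = a² × P(1−P) = 0.49² × 0.2432 = 0.05839

0.058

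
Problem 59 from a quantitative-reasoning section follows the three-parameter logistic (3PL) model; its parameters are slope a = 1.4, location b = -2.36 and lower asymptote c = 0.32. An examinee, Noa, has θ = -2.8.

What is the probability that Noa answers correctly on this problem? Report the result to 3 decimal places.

0.558

P(θ) = c + (1 − c) · 1 / (1 + exp(−a(θ − b)))
Exponent: 1.4 × (-2.8 − (-2.36)) = -0.6160
1/(1 + e^{0.6160}) = 0.3507
P = 0.32 + 0.68 × 0.3507 = 0.5585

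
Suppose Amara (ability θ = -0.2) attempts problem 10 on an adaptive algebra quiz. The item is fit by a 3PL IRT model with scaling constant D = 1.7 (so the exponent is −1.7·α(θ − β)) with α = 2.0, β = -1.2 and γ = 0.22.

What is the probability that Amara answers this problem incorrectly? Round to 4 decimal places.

0.0252

P(θ) = γ + (1 − γ) · 1 / (1 + exp(−D·α(θ − β)))
Exponent: 1.7 × 2.0 × (-0.2 − (-1.2)) = 3.4000
1/(1 + e^{-3.4000}) = 0.9677
P = 0.22 + 0.78 × 0.9677 = 0.9748
P(incorrect) = 1 − 0.9748 = 0.0252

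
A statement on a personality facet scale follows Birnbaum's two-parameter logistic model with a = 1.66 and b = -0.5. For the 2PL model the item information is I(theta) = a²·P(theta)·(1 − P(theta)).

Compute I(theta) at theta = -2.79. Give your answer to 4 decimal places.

0.0589

P = 1/(1+e^{3.8014}) = 0.0219
P(1−P) = 0.0219 × 0.9781 = 0.0214
I = a² × P(1−P) = 1.66² × 0.0214 = 0.05890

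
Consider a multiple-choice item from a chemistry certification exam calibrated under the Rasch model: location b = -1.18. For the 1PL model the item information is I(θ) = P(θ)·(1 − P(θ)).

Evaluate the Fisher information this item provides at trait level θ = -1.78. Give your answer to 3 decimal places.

P = 1/(1+e^{0.6000}) = 0.3543
P(1−P) = 0.3543 × 0.6457 = 0.2288
I = P(1−P) = 0.22878

0.229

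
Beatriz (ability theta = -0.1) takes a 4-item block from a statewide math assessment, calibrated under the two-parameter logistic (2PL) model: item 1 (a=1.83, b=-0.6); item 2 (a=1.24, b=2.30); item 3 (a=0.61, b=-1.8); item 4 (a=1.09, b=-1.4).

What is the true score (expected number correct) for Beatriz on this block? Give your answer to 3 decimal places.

P(theta) = 1 / (1 + exp(−a(theta − b)))
P_1 = 1/(1+e^{-0.9150}) = 0.7140
P_2 = 1/(1+e^{2.9760}) = 0.0485
P_3 = 1/(1+e^{-1.0370}) = 0.7383
P_4 = 1/(1+e^{-1.4170}) = 0.8049
E[score] = 0.7140 + 0.0485 + 0.7383 + 0.8049 = 2.3057

2.306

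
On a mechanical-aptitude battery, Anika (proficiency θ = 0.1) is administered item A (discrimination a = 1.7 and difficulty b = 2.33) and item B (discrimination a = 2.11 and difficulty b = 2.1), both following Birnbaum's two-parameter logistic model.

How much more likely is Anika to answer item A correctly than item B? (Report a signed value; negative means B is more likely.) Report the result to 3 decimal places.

P(θ) = 1 / (1 + exp(−a(θ − b)))
P_A = 0.0221
P_B = 0.0145
P_A − P_B = 0.0076

0.008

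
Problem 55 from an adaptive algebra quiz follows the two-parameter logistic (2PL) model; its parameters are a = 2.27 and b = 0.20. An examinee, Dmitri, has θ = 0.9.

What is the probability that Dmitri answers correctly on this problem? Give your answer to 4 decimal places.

P(θ) = 1 / (1 + exp(−a(θ − b)))
Exponent: 2.27 × (0.9 − 0.20) = 1.5890
1/(1 + e^{-1.5890}) = 0.8305

0.8305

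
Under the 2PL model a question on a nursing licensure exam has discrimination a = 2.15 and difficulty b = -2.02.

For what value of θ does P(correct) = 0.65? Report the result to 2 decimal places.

-1.73

P(θ) = 1 / (1 + exp(−a(θ − b)))
logit = ln(0.6500/0.3500) = 0.6190
θ = b + logit/(a) = -2.02 + 0.6190/2.1500 = -1.7321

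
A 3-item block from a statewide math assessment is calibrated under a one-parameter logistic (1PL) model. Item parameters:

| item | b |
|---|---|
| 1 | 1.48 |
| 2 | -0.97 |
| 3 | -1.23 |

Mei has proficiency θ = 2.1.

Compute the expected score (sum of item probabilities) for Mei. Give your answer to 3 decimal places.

P(θ) = 1 / (1 + exp(−(θ − b)))
P_1 = 1/(1+e^{-0.6200}) = 0.6502
P_2 = 1/(1+e^{-3.0700}) = 0.9556
P_3 = 1/(1+e^{-3.3300}) = 0.9654
E[score] = 0.6502 + 0.9556 + 0.9654 = 2.5713

2.571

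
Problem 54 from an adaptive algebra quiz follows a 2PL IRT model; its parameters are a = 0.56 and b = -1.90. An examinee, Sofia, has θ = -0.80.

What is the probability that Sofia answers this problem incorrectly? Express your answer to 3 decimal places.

0.351

P(θ) = 1 / (1 + exp(−a(θ − b)))
Exponent: 0.56 × (-0.80 − (-1.90)) = 0.6160
1/(1 + e^{-0.6160}) = 0.6493
P(incorrect) = 1 − 0.6493 = 0.3507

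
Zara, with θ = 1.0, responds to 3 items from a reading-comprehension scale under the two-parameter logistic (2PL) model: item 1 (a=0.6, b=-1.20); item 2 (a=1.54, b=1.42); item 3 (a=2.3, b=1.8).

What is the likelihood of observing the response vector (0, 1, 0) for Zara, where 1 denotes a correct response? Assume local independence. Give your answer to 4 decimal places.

0.0625

P(θ) = 1 / (1 + exp(−a(θ − b)))
P_1 = 1/(1+e^{-1.3200}) = 0.7892
P_2 = 1/(1+e^{0.6468}) = 0.3437
P_3 = 1/(1+e^{1.8400}) = 0.1371
L = (1−P_1) × P_2 × (1−P_3) = 0.2108 × 0.3437 × 0.8629 = 0.06253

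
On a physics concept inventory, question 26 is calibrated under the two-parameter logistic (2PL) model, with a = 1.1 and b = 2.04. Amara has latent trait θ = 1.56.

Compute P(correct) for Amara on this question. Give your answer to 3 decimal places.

P(θ) = 1 / (1 + exp(−a(θ − b)))
Exponent: 1.1 × (1.56 − 2.04) = -0.5280
1/(1 + e^{0.5280}) = 0.3710

0.371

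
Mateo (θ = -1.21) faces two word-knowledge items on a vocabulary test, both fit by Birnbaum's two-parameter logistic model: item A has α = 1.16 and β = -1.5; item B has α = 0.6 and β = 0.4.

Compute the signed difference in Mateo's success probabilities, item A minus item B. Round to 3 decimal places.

P(θ) = 1 / (1 + exp(−α(θ − β)))
P_A = 0.5833
P_B = 0.2757
P_A − P_B = 0.3076

0.308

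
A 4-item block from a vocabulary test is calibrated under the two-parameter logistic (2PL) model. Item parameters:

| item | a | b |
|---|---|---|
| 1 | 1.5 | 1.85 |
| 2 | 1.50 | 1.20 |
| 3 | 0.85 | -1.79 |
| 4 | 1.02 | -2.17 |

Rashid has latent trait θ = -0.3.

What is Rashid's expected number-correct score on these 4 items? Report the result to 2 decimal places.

P(θ) = 1 / (1 + exp(−a(θ − b)))
P_1 = 1/(1+e^{3.2250}) = 0.0382
P_2 = 1/(1+e^{2.2500}) = 0.0953
P_3 = 1/(1+e^{-1.2665}) = 0.7801
P_4 = 1/(1+e^{-1.9074}) = 0.8707
E[score] = 0.0382 + 0.0953 + 0.7801 + 0.8707 = 1.7845

1.78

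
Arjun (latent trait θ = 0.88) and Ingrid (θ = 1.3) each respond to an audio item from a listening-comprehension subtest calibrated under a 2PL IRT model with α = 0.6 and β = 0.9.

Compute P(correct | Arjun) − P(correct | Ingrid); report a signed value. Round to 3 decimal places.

-0.063

P(θ) = 1 / (1 + exp(−α(θ − β)))
P(Arjun) = 0.4970  [exponent -0.0120]
P(Ingrid) = 0.5597  [exponent 0.2400]
Difference = 0.4970 − 0.5597 = -0.0627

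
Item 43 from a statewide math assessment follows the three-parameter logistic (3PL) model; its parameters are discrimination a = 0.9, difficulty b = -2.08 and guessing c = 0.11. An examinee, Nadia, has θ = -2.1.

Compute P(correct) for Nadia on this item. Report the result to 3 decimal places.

0.551

P(θ) = c + (1 − c) · 1 / (1 + exp(−a(θ − b)))
Exponent: 0.9 × (-2.1 − (-2.08)) = -0.0180
1/(1 + e^{0.0180}) = 0.4955
P = 0.11 + 0.89 × 0.4955 = 0.5510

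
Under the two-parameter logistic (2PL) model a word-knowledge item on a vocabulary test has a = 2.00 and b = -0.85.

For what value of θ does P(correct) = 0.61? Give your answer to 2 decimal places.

P(θ) = 1 / (1 + exp(−a(θ − b)))
logit = ln(0.6100/0.3900) = 0.4473
θ = b + logit/(a) = -0.85 + 0.4473/2.0000 = -0.6263

-0.63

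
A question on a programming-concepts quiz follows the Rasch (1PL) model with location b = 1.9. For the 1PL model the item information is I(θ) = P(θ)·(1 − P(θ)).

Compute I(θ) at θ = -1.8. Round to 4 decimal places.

0.0235

P = 1/(1+e^{3.7000}) = 0.0241
P(1−P) = 0.0241 × 0.9759 = 0.0235
I = P(1−P) = 0.02354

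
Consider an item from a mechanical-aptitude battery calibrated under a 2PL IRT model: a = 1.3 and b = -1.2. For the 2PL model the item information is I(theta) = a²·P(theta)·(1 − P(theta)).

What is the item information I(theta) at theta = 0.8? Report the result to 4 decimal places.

0.1088

P = 1/(1+e^{-2.6000}) = 0.9309
P(1−P) = 0.9309 × 0.0691 = 0.0644
I = a² × P(1−P) = 1.3² × 0.0644 = 0.10877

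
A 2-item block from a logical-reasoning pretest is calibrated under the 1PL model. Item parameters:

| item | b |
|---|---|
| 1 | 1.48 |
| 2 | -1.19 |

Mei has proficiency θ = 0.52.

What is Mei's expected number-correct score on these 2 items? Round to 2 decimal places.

P(θ) = 1 / (1 + exp(−(θ − b)))
P_1 = 1/(1+e^{0.9600}) = 0.2769
P_2 = 1/(1+e^{-1.7100}) = 0.8468
E[score] = 0.2769 + 0.8468 = 1.1237

1.12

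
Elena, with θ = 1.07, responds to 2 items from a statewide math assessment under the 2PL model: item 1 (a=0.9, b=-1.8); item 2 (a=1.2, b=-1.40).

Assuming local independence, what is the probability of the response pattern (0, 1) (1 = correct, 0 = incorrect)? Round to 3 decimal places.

P(θ) = 1 / (1 + exp(−a(θ − b)))
P_1 = 1/(1+e^{-2.5830}) = 0.9298
P_2 = 1/(1+e^{-2.9640}) = 0.9509
L = (1−P_1) × P_2 = 0.0702 × 0.9509 = 0.06679

0.067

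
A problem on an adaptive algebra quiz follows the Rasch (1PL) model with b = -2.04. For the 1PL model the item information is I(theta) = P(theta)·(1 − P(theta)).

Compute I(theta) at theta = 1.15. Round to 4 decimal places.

P = 1/(1+e^{-3.1900}) = 0.9605
P(1−P) = 0.9605 × 0.0395 = 0.0380
I = P(1−P) = 0.03798

0.0380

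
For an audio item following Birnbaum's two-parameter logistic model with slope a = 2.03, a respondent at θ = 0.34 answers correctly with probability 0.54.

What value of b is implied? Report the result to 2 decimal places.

P(θ) = 1 / (1 + exp(−a(θ − b)))
logit(0.54) = ln(0.54/0.46) = 0.1603
b = θ − logit/(a) = 0.34 − 0.1603/2.0300 = 0.2610

0.26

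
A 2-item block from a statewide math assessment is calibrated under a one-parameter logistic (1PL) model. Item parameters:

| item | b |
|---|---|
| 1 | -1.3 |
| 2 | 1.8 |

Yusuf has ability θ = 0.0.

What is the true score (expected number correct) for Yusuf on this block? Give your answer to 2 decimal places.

0.93

P(θ) = 1 / (1 + exp(−(θ − b)))
P_1 = 1/(1+e^{-1.3000}) = 0.7858
P_2 = 1/(1+e^{1.8000}) = 0.1419
E[score] = 0.7858 + 0.1419 = 0.9277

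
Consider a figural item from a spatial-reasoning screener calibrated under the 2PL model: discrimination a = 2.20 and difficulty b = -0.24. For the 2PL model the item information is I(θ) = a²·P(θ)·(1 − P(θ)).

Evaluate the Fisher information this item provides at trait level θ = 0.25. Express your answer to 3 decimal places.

P = 1/(1+e^{-1.0780}) = 0.7461
P(1−P) = 0.7461 × 0.2539 = 0.1894
I = a² × P(1−P) = 2.20² × 0.1894 = 0.91683

0.917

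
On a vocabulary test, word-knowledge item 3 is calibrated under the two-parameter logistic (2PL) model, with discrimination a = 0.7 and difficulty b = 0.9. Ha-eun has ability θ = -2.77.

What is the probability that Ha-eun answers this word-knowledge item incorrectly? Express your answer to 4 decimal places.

0.9288

P(θ) = 1 / (1 + exp(−a(θ − b)))
Exponent: 0.7 × (-2.77 − 0.9) = -2.5690
1/(1 + e^{2.5690}) = 0.0712
P(incorrect) = 1 − 0.0712 = 0.9288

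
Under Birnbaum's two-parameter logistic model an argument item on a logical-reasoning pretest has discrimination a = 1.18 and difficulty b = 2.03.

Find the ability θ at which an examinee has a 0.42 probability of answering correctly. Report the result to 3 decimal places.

P(θ) = 1 / (1 + exp(−a(θ − b)))
logit = ln(0.4200/0.5800) = -0.3228
θ = b + logit/(a) = 2.03 + (-0.3228)/1.1800 = 1.7565

1.756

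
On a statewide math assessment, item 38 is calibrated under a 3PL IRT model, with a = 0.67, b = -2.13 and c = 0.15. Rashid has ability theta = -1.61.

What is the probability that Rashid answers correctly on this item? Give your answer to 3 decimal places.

0.648

P(theta) = c + (1 − c) · 1 / (1 + exp(−a(theta − b)))
Exponent: 0.67 × (-1.61 − (-2.13)) = 0.3484
1/(1 + e^{-0.3484}) = 0.5862
P = 0.15 + 0.85 × 0.5862 = 0.6483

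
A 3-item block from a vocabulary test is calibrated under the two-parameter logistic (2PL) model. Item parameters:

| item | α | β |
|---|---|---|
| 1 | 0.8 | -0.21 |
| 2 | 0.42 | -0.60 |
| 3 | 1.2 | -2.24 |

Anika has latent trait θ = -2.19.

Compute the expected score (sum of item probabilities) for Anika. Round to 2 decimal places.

1.02

P(θ) = 1 / (1 + exp(−α(θ − β)))
P_1 = 1/(1+e^{1.5840}) = 0.1702
P_2 = 1/(1+e^{0.6678}) = 0.3390
P_3 = 1/(1+e^{-0.0600}) = 0.5150
E[score] = 0.1702 + 0.3390 + 0.5150 = 1.0242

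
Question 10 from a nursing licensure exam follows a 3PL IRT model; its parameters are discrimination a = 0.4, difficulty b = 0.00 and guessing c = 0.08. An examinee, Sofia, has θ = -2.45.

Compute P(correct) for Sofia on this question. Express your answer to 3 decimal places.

0.331

P(θ) = c + (1 − c) · 1 / (1 + exp(−a(θ − b)))
Exponent: 0.4 × (-2.45 − 0.00) = -0.9800
1/(1 + e^{0.9800}) = 0.2729
P = 0.08 + 0.92 × 0.2729 = 0.3311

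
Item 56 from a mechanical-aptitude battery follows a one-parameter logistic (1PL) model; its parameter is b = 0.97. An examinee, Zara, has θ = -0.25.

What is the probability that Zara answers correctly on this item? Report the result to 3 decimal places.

P(θ) = 1 / (1 + exp(−(θ − b)))
Exponent: (-0.25 − 0.97) = -1.2200
1/(1 + e^{1.2200}) = 0.2279
P = 0.2279

0.228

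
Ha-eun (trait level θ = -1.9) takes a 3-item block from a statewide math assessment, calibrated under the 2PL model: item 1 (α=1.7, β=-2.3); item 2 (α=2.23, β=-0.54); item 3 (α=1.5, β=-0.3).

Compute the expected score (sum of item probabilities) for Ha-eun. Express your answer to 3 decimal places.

0.793

P(θ) = 1 / (1 + exp(−α(θ − β)))
P_1 = 1/(1+e^{-0.6800}) = 0.6637
P_2 = 1/(1+e^{3.0328}) = 0.0460
P_3 = 1/(1+e^{2.4000}) = 0.0832
E[score] = 0.6637 + 0.0460 + 0.0832 = 0.7929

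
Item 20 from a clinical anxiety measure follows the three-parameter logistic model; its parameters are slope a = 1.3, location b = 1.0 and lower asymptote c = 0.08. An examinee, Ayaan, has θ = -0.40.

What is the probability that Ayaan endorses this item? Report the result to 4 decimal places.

0.2083

P(θ) = c + (1 − c) · 1 / (1 + exp(−a(θ − b)))
Exponent: 1.3 × (-0.40 − 1.0) = -1.8200
1/(1 + e^{1.8200}) = 0.1394
P = 0.08 + 0.92 × 0.1394 = 0.2083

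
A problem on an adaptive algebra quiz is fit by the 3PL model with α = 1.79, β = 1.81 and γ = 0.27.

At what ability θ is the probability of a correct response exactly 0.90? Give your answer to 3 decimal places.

2.838

P(θ) = γ + (1 − γ) · 1 / (1 + exp(−α(θ − β)))
Remove guessing floor: (0.90 − 0.27)/(1 − 0.27) = 0.8630
logit = ln(0.8630/0.1370) = 1.8405
θ = β + logit/(α) = 1.81 + 1.8405/1.7900 = 2.8382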